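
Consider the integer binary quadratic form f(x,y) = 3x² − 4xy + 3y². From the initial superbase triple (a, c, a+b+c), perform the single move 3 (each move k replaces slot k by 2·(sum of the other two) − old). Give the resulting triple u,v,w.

start (3,3,2) = (f(1,0),f(0,1),f(1,1))
replace slot 3: 2·(3+3) − 2 = 10 → (3,3,10)

3,3,10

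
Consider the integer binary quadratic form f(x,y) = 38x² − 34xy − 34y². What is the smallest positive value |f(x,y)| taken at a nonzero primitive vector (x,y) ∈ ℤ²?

descent: ρ → (-34,34,38)  [lands on river]
river: ρ → (38,42,-30)
river: ρ → (-30,78,2)
river: ρ → (2,78,-30)
river: ρ → (-30,42,38)
river: ρ → (38,34,-34)
closes: descent 1, river 6
min |a| on river = 2

2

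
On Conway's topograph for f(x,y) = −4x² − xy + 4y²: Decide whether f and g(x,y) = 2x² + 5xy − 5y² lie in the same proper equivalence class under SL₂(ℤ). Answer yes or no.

D₁ = 65, D₂ = 65
river cycle of f (length 6): (4, 1, -4), (-4, 7, 1), (1, 7, -4), (-4, 1, 4), (4, 7, -1), (-1, 7, 4)
river cycle of g (length 6): (-5, 5, 2), (2, 7, -2), (-2, 5, 5), (5, 5, -2), (-2, 7, 2), (2, 5, -5)
cycles differ ⇒ inequivalent

no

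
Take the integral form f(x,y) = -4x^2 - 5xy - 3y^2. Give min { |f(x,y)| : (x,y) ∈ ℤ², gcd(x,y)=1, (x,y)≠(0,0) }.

translate: b→-3 (≡5 mod 8), so (4,5,3)→(4,-3,2)
flip: (4,-3,2)→(2,3,4)
translate: b→-1 (≡3 mod 4), so (2,3,4)→(2,-1,3)
reduced (well bottom): (2,-1,3) with a≤c, −a<b≤a
well minimum |f| = |-2| = 2 (negative-definite)

2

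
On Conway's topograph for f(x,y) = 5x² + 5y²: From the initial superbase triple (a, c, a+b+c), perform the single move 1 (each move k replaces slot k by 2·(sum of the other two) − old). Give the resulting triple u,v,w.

start (5,5,10) = (f(1,0),f(0,1),f(1,1))
replace slot 1: 2·(5+10) − 5 = 25 → (25,5,10)

25,5,10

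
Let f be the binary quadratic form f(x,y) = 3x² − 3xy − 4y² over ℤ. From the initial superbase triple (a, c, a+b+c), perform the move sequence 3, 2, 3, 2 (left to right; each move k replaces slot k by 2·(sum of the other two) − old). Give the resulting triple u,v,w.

start (3,-4,-4) = (f(1,0),f(0,1),f(1,1))
replace slot 3: 2·(3+(-4)) − (-4) = 2 → (3,-4,2)
replace slot 2: 2·(3+2) − (-4) = 14 → (3,14,2)
replace slot 3: 2·(3+14) − 2 = 32 → (3,14,32)
replace slot 2: 2·(3+32) − 14 = 56 → (3,56,32)

3,56,32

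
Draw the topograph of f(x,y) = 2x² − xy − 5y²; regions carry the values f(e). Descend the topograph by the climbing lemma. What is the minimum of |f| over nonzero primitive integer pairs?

descent: ρ → (-5,1,2)
descent: ρ → (2,3,-4)  [lands on river]
river: ρ → (-4,5,1)
river: ρ → (1,5,-4)
river: ρ → (-4,3,2)
river: ρ → (2,5,-2)
river: ρ → (-2,3,4)
river: ρ → (4,5,-1)
river: ρ → (-1,5,4)
river: ρ → (4,3,-2)
river: ρ → (-2,5,2)
closes: descent 2, river 10
min |a| on river = 1

1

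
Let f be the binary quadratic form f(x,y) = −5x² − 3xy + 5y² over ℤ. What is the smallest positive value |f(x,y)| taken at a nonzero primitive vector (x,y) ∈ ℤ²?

descent: ρ → (5,3,-5)  [lands on river]
river: ρ → (-5,7,3)
river: ρ → (3,5,-7)
river: ρ → (-7,9,1)
river: ρ → (1,9,-7)
river: ρ → (-7,5,3)
river: ρ → (3,7,-5)
river: ρ → (-5,3,5)
river: ρ → (5,7,-3)
river: ρ → (-3,5,7)
river: ρ → (7,9,-1)
river: ρ → (-1,9,7)
river: ρ → (7,5,-3)
river: ρ → (-3,7,5)
closes: descent 1, river 14
min |a| on river = 1

1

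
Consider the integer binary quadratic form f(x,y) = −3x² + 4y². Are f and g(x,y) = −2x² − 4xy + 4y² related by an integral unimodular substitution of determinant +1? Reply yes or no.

D₁ = 48, D₂ = 48
river cycle of f (length 2): (-3, 6, 1), (1, 6, -3)
river cycle of g (length 2): (4, 4, -2), (-2, 4, 4)
cycles differ ⇒ inequivalent

no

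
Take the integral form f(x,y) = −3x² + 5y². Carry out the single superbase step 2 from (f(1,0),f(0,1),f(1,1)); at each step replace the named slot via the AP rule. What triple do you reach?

start (-3,5,2) = (f(1,0),f(0,1),f(1,1))
replace slot 2: 2·((-3)+2) − 5 = -7 → (-3,-7,2)

-3,-7,2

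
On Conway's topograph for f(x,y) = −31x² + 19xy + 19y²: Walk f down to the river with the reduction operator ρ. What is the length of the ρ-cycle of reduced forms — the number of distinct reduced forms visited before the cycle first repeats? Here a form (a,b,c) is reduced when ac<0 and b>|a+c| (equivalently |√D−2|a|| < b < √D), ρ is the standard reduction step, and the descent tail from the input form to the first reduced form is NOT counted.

D = 2717, ⌊√D⌋ = 52
river: ρ → (19,19,-31)
river: ρ → (-31,43,7)
river: ρ → (7,41,-37)
river: ρ → (-37,33,11)
river: ρ → (11,33,-37)
river: ρ → (-37,41,7)
river: ρ → (7,43,-31)
river: ρ → (-31,19,19)
ρ-cycle length = 8 (tail of 0 descent steps not counted)

8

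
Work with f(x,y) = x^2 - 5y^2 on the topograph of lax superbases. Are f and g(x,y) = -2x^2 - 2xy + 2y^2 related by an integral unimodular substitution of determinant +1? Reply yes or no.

D₁ = 20, D₂ = 20
river cycle of f (length 2): (1, 4, -1), (-1, 4, 1)
river cycle of g (length 2): (2, 2, -2), (-2, 2, 2)
cycles differ ⇒ inequivalent

no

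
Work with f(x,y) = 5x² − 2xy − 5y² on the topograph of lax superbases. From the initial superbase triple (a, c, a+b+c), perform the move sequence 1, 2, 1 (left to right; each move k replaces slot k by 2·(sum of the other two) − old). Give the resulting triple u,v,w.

start (5,-5,-2) = (f(1,0),f(0,1),f(1,1))
replace slot 1: 2·((-5)+(-2)) − 5 = -19 → (-19,-5,-2)
replace slot 2: 2·((-19)+(-2)) − (-5) = -37 → (-19,-37,-2)
replace slot 1: 2·((-37)+(-2)) − (-19) = -59 → (-59,-37,-2)

-59,-37,-2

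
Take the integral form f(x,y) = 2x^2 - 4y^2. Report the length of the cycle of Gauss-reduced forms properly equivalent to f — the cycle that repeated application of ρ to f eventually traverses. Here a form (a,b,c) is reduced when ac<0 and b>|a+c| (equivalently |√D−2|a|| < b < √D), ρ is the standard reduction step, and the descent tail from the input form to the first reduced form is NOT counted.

D = 32, ⌊√D⌋ = 5
descent: ρ → (-4,0,2)
descent: ρ → (2,4,-2)  [lands on river]
river: ρ → (-2,4,2)
ρ-cycle length = 2 (tail of 2 descent steps not counted)

2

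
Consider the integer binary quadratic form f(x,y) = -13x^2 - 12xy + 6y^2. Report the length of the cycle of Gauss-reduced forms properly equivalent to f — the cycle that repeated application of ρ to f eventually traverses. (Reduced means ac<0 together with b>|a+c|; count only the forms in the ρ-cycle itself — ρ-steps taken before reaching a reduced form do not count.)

D = 456, ⌊√D⌋ = 21
descent: ρ → (6,12,-13)  [lands on river]
river: ρ → (-13,14,5)
river: ρ → (5,16,-10)
river: ρ → (-10,4,11)
river: ρ → (11,18,-3)
river: ρ → (-3,18,11)
river: ρ → (11,4,-10)
river: ρ → (-10,16,5)
river: ρ → (5,14,-13)
river: ρ → (-13,12,6)
ρ-cycle length = 10 (tail of 1 descent step not counted)

10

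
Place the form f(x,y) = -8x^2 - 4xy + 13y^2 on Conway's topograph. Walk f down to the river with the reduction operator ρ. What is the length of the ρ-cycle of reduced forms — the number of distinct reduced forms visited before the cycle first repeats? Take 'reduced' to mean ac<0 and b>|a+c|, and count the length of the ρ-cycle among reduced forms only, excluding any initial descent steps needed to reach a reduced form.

D = 432, ⌊√D⌋ = 20
descent: ρ → (13,4,-8)
descent: ρ → (-8,12,9)  [lands on river]
river: ρ → (9,6,-11)
river: ρ → (-11,16,4)
river: ρ → (4,16,-11)
river: ρ → (-11,6,9)
river: ρ → (9,12,-8)
river: ρ → (-8,20,1)
river: ρ → (1,20,-8)
ρ-cycle length = 8 (tail of 2 descent steps not counted)

8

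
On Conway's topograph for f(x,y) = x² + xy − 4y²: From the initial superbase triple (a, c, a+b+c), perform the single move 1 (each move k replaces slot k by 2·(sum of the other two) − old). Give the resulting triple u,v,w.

start (1,-4,-2) = (f(1,0),f(0,1),f(1,1))
replace slot 1: 2·((-4)+(-2)) − 1 = -13 → (-13,-4,-2)

-13,-4,-2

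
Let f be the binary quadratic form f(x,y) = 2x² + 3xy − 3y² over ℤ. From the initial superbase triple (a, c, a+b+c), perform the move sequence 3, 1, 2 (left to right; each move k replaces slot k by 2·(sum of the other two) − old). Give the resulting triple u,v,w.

start (2,-3,2) = (f(1,0),f(0,1),f(1,1))
replace slot 3: 2·(2+(-3)) − 2 = -4 → (2,-3,-4)
replace slot 1: 2·((-3)+(-4)) − 2 = -16 → (-16,-3,-4)
replace slot 2: 2·((-16)+(-4)) − (-3) = -37 → (-16,-37,-4)

-16,-37,-4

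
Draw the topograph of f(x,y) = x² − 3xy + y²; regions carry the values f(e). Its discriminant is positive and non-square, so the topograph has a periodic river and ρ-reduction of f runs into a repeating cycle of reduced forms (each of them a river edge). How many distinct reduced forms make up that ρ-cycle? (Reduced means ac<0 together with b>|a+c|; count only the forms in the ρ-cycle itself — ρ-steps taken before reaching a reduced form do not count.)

D = 5, ⌊√D⌋ = 2
descent: ρ → (1,1,-1)  [lands on river]
river: ρ → (-1,1,1)
ρ-cycle length = 2 (tail of 1 descent step not counted)

2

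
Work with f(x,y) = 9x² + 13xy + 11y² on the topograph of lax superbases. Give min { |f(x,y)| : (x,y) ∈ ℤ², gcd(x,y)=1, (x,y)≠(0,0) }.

translate: b→-5 (≡13 mod 18), so (9,13,11)→(9,-5,7)
flip: (9,-5,7)→(7,5,9)
reduced (well bottom): (7,5,9) with a≤c, −a<b≤a
well minimum = a = 7

7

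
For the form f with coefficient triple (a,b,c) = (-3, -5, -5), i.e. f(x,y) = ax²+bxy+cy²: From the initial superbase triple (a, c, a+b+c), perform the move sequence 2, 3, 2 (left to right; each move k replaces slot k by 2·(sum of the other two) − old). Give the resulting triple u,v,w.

start (-3,-5,-13) = (f(1,0),f(0,1),f(1,1))
replace slot 2: 2·((-3)+(-13)) − (-5) = -27 → (-3,-27,-13)
replace slot 3: 2·((-3)+(-27)) − (-13) = -47 → (-3,-27,-47)
replace slot 2: 2·((-3)+(-47)) − (-27) = -73 → (-3,-73,-47)

-3,-73,-47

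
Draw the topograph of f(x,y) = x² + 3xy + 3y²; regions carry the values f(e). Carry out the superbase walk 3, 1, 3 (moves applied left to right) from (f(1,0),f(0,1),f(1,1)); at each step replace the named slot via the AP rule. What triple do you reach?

start (1,3,7) = (f(1,0),f(0,1),f(1,1))
replace slot 3: 2·(1+3) − 7 = 1 → (1,3,1)
replace slot 1: 2·(3+1) − 1 = 7 → (7,3,1)
replace slot 3: 2·(7+3) − 1 = 19 → (7,3,19)

7,3,19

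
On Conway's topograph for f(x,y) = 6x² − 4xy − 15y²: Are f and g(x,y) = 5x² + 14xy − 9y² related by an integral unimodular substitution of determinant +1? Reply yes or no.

D₁ = 376, D₂ = 376
river cycle of f (length 16): (6, 8, -13), (-13, 18, 1), (1, 18, -13), (-13, 8, 6), (6, 16, -5), (-5, 14, 9), (9, 4, -10), (-10, 16, 3), (3, 14, -15), (-15, 16, 2), … (6 more)
river cycle of g (length 16): (-9, 4, 10), (10, 16, -3), (-3, 14, 15), (15, 16, -2), (-2, 16, 15), (15, 14, -3), (-3, 16, 10), (10, 4, -9), (-9, 14, 5), (5, 16, -6), … (6 more)
cycles differ ⇒ inequivalent

no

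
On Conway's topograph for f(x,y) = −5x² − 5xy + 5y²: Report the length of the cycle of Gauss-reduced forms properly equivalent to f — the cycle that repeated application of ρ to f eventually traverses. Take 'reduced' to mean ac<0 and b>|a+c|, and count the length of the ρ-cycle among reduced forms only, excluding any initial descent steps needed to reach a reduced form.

D = 125, ⌊√D⌋ = 11
descent: ρ → (5,5,-5)  [lands on river]
river: ρ → (-5,5,5)
ρ-cycle length = 2 (tail of 1 descent step not counted)

2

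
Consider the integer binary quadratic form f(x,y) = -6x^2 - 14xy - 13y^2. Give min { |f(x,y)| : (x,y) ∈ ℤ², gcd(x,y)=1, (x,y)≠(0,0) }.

translate: b→2 (≡14 mod 12), so (6,14,13)→(6,2,5)
flip: (6,2,5)→(5,-2,6)
reduced (well bottom): (5,-2,6) with a≤c, −a<b≤a
well minimum |f| = |-5| = 5 (negative-definite)

5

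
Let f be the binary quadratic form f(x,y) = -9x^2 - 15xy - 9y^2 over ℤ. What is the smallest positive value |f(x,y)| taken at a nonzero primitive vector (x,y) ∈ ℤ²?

translate: b→-3 (≡15 mod 18), so (9,15,9)→(9,-3,3)
flip: (9,-3,3)→(3,3,9)
reduced (well bottom): (3,3,9) with a≤c, −a<b≤a
well minimum |f| = |-3| = 3 (negative-definite)

3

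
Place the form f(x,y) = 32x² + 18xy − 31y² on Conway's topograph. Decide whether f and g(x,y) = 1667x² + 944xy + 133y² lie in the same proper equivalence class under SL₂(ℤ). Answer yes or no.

D₁ = 4292, D₂ = 4292
river cycle of f (length 26): (-31, 44, 19), (19, 32, -43), (-43, 54, 8), (8, 58, -29), (-29, 58, 8), (8, 54, -43), (-43, 32, 19), (19, 44, -31), (-31, 18, 32), (32, 46, -17), … (16 more)
river cycle of g (length 26): (19, 32, -43), (-43, 54, 8), (8, 58, -29), (-29, 58, 8), (8, 54, -43), (-43, 32, 19), (19, 44, -31), (-31, 18, 32), (32, 46, -17), (-17, 56, 17), … (16 more)
cycles coincide ⇒ equivalent

yes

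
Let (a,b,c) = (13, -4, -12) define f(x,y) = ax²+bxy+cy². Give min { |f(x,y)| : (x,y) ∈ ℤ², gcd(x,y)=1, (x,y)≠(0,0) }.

descent: ρ → (-12,4,13)  [lands on river]
river: ρ → (13,22,-3)
river: ρ → (-3,20,20)
river: ρ → (20,20,-3)
river: ρ → (-3,22,13)
river: ρ → (13,4,-12)
river: ρ → (-12,20,5)
river: ρ → (5,20,-12)
closes: descent 1, river 8
min |a| on river = 3

3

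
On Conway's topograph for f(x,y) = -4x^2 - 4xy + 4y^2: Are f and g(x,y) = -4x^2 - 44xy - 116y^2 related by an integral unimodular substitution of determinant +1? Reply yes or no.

D₁ = 80, D₂ = 80
river cycle of f (length 2): (4, 4, -4), (-4, 4, 4)
river cycle of g (length 2): (-4, 4, 4), (4, 4, -4)
cycles coincide ⇒ equivalent

yes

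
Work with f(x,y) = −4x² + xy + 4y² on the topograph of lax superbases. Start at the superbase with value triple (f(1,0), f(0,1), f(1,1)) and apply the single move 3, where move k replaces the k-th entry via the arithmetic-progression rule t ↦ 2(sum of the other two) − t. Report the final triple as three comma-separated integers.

start (-4,4,1) = (f(1,0),f(0,1),f(1,1))
replace slot 3: 2·((-4)+4) − 1 = -1 → (-4,4,-1)

-4,4,-1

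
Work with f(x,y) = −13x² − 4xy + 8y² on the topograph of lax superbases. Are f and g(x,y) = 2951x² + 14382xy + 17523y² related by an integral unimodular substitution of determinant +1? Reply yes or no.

D₁ = 432, D₂ = 432
river cycle of f (length 8): (8, 20, -1), (-1, 20, 8), (8, 12, -9), (-9, 6, 11), (11, 16, -4), (-4, 16, 11), (11, 6, -9), (-9, 12, 8)
river cycle of g (length 8): (8, 20, -1), (-1, 20, 8), (8, 12, -9), (-9, 6, 11), (11, 16, -4), (-4, 16, 11), (11, 6, -9), (-9, 12, 8)
cycles coincide ⇒ equivalent

yes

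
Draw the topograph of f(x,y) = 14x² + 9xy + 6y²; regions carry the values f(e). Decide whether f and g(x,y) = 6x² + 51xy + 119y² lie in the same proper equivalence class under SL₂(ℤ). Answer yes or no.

D₁ = -255, D₂ = -255
f: flip: (14,9,6)→(6,-9,14)
f: translate: b→3 (≡-9 mod 12), so (6,-9,14)→(6,3,11)
f: reduced (well bottom): (6,3,11) with a≤c, −a<b≤a
g: translate: b→3 (≡51 mod 12), so (6,51,119)→(6,3,11)
g: reduced (well bottom): (6,3,11) with a≤c, −a<b≤a
reduced forms (6, 3, 11) vs (6, 3, 11) ⇒ equivalent

yes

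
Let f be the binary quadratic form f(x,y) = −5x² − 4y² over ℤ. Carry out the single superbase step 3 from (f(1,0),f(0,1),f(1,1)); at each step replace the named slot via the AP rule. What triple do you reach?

start (-5,-4,-9) = (f(1,0),f(0,1),f(1,1))
replace slot 3: 2·((-5)+(-4)) − (-9) = -9 → (-5,-4,-9)

-5,-4,-9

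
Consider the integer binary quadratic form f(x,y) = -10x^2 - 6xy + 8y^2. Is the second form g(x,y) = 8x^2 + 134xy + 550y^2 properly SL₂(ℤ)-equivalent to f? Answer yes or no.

D₁ = 356, D₂ = 356
river cycle of f (length 14): (8, 6, -10), (-10, 14, 4), (4, 18, -2), (-2, 18, 4), (4, 14, -10), (-10, 6, 8), (8, 10, -8), (-8, 6, 10), (10, 14, -4), (-4, 18, 2), … (4 more)
river cycle of g (length 14): (8, 6, -10), (-10, 14, 4), (4, 18, -2), (-2, 18, 4), (4, 14, -10), (-10, 6, 8), (8, 10, -8), (-8, 6, 10), (10, 14, -4), (-4, 18, 2), … (4 more)
cycles coincide ⇒ equivalent

yes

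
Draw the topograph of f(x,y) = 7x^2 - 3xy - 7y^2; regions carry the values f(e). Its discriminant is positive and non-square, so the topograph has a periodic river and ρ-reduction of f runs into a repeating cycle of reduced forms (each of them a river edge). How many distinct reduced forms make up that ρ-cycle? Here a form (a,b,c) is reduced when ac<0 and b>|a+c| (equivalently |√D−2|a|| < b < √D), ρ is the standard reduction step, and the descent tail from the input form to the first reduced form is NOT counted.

D = 205, ⌊√D⌋ = 14
descent: ρ → (-7,3,7)  [lands on river]
river: ρ → (7,11,-3)
river: ρ → (-3,13,3)
river: ρ → (3,11,-7)
ρ-cycle length = 4 (tail of 1 descent step not counted)

4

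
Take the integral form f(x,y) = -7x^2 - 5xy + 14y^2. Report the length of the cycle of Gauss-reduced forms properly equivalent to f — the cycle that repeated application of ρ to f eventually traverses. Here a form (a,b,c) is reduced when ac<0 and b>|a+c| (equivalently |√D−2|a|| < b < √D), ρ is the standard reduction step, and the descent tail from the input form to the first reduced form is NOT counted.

D = 417, ⌊√D⌋ = 20
descent: ρ → (14,5,-7)
descent: ρ → (-7,9,12)  [lands on river]
river: ρ → (12,15,-4)
river: ρ → (-4,17,8)
river: ρ → (8,15,-6)
river: ρ → (-6,9,14)
river: ρ → (14,19,-1)
river: ρ → (-1,19,14)
river: ρ → (14,9,-6)
river: ρ → (-6,15,8)
river: ρ → (8,17,-4)
river: ρ → (-4,15,12)
river: ρ → (12,9,-7)
river: ρ → (-7,19,2)
river: ρ → (2,17,-16)
river: ρ → (-16,15,3)
river: ρ → (3,15,-16)
river: ρ → (-16,17,2)
river: ρ → (2,19,-7)
ρ-cycle length = 18 (tail of 2 descent steps not counted)

18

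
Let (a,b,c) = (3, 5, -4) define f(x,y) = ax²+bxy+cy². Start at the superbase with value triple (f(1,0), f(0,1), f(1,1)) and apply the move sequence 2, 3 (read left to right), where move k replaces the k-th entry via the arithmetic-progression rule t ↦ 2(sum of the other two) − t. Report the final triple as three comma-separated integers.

start (3,-4,4) = (f(1,0),f(0,1),f(1,1))
replace slot 2: 2·(3+4) − (-4) = 18 → (3,18,4)
replace slot 3: 2·(3+18) − 4 = 38 → (3,18,38)

3,18,38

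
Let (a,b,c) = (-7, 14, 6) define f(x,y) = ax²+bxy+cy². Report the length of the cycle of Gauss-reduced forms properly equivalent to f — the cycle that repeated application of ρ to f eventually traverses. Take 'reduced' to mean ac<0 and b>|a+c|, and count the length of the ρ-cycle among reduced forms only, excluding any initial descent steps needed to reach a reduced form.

D = 364, ⌊√D⌋ = 19
river: ρ → (6,10,-11)
river: ρ → (-11,12,5)
river: ρ → (5,18,-2)
river: ρ → (-2,18,5)
river: ρ → (5,12,-11)
river: ρ → (-11,10,6)
river: ρ → (6,14,-7)
river: ρ → (-7,14,6)
ρ-cycle length = 8 (tail of 0 descent steps not counted)

8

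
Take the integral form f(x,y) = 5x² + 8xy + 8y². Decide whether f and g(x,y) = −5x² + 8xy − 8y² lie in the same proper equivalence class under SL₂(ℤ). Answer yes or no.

D₁ = -96, D₂ = -96
f: translate: b→-2 (≡8 mod 10), so (5,8,8)→(5,-2,5)
f: flip: (5,-2,5)→(5,2,5)
f: reduced (well bottom): (5,2,5) with a≤c, −a<b≤a
g is negative-definite; reduce −g:
−g: translate: b→2 (≡-8 mod 10), so (5,-8,8)→(5,2,5)
−g: reduced (well bottom): (5,2,5) with a≤c, −a<b≤a
flip sign back: reduced form of g is (-5,-2,-5)
reduced forms (5, 2, 5) vs (-5, -2, -5) ⇒ inequivalent

no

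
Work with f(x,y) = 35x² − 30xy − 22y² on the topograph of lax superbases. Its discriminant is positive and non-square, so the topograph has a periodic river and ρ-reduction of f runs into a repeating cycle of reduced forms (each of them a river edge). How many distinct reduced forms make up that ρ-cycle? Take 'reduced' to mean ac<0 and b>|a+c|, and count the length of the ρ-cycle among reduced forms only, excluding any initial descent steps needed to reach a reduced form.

D = 3980, ⌊√D⌋ = 63
descent: ρ → (-22,30,35)  [lands on river]
river: ρ → (35,40,-17)
river: ρ → (-17,62,2)
river: ρ → (2,62,-17)
river: ρ → (-17,40,35)
river: ρ → (35,30,-22)
river: ρ → (-22,58,7)
river: ρ → (7,54,-38)
river: ρ → (-38,22,23)
river: ρ → (23,24,-37)
river: ρ → (-37,50,10)
river: ρ → (10,50,-37)
river: ρ → (-37,24,23)
river: ρ → (23,22,-38)
river: ρ → (-38,54,7)
river: ρ → (7,58,-22)
ρ-cycle length = 16 (tail of 1 descent step not counted)

16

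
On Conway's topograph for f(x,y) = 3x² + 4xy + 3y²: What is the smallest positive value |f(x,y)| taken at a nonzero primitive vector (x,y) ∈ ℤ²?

translate: b→-2 (≡4 mod 6), so (3,4,3)→(3,-2,2)
flip: (3,-2,2)→(2,2,3)
reduced (well bottom): (2,2,3) with a≤c, −a<b≤a
well minimum = a = 2

2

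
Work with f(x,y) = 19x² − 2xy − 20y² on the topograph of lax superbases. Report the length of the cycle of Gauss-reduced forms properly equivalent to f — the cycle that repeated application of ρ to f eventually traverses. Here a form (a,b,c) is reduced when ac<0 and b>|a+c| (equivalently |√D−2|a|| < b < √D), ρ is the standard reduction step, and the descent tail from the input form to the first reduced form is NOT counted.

D = 1524, ⌊√D⌋ = 39
descent: ρ → (-20,2,19)  [lands on river]
river: ρ → (19,36,-3)
river: ρ → (-3,36,19)
river: ρ → (19,2,-20)
river: ρ → (-20,38,1)
river: ρ → (1,38,-20)
ρ-cycle length = 6 (tail of 1 descent step not counted)

6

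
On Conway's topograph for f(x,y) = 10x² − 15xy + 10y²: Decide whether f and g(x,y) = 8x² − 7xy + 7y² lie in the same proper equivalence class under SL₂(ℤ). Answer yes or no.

D₁ = -175, D₂ = -175
f: translate: b→5 (≡-15 mod 20), so (10,-15,10)→(10,5,5)
f: flip: (10,5,5)→(5,-5,10)
f: translate: b→5 (≡-5 mod 10), so (5,-5,10)→(5,5,10)
f: reduced (well bottom): (5,5,10) with a≤c, −a<b≤a
g: flip: (8,-7,7)→(7,7,8)
g: reduced (well bottom): (7,7,8) with a≤c, −a<b≤a
reduced forms (5, 5, 10) vs (7, 7, 8) ⇒ inequivalent

no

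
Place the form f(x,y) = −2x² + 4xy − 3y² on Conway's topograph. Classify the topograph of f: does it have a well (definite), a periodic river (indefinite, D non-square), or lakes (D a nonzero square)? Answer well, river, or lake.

D = b²−4ac = 4² − 4·(-2)·(-3) = -8
D < 0 ⇒ definite ⇒ every region one sign ⇒ single well

well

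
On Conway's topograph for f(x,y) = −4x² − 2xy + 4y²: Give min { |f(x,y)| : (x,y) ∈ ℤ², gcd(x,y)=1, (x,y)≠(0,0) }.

descent: ρ → (4,2,-4)  [lands on river]
river: ρ → (-4,6,2)
river: ρ → (2,6,-4)
river: ρ → (-4,2,4)
river: ρ → (4,6,-2)
river: ρ → (-2,6,4)
closes: descent 1, river 6
min |a| on river = 2

2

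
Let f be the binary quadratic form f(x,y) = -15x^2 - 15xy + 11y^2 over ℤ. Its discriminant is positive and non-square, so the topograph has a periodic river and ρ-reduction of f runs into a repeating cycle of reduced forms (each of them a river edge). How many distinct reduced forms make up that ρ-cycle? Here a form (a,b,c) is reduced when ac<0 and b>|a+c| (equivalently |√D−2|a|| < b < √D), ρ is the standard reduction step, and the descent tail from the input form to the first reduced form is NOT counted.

D = 885, ⌊√D⌋ = 29
descent: ρ → (11,15,-15)  [lands on river]
river: ρ → (-15,15,11)
river: ρ → (11,29,-1)
river: ρ → (-1,29,11)
ρ-cycle length = 4 (tail of 1 descent step not counted)

4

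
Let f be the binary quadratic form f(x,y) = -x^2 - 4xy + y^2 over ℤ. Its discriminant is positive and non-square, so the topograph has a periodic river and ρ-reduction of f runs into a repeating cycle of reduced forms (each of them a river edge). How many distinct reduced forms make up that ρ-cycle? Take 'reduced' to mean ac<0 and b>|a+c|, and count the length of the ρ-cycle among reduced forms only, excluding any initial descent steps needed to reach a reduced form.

D = 20, ⌊√D⌋ = 4
descent: ρ → (1,4,-1)  [lands on river]
river: ρ → (-1,4,1)
ρ-cycle length = 2 (tail of 1 descent step not counted)

2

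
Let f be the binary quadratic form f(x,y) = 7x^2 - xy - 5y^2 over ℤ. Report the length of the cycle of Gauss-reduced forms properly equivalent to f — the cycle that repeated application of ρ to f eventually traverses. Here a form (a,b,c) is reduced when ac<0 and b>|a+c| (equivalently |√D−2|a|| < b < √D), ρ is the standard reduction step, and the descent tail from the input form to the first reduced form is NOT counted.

D = 141, ⌊√D⌋ = 11
descent: ρ → (-5,11,1)  [lands on river]
river: ρ → (1,11,-5)
river: ρ → (-5,9,3)
river: ρ → (3,9,-5)
ρ-cycle length = 4 (tail of 1 descent step not counted)

4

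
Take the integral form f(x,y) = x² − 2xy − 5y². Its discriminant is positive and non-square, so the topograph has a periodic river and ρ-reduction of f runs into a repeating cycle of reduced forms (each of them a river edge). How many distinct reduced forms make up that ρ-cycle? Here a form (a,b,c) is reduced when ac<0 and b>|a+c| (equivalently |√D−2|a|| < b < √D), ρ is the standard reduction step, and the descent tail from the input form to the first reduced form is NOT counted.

D = 24, ⌊√D⌋ = 4
descent: ρ → (-5,2,1)
descent: ρ → (1,4,-2)  [lands on river]
river: ρ → (-2,4,1)
ρ-cycle length = 2 (tail of 2 descent steps not counted)

2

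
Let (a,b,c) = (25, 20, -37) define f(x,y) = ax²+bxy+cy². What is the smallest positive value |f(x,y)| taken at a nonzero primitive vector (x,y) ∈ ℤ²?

river: ρ → (-37,54,8)
river: ρ → (8,58,-23)
river: ρ → (-23,34,32)
river: ρ → (32,30,-25)
river: ρ → (-25,20,37)
river: ρ → (37,54,-8)
river: ρ → (-8,58,23)
river: ρ → (23,34,-32)
river: ρ → (-32,30,25)
river: ρ → (25,20,-37)
closes: descent 0, river 10
min |a| on river = 8

8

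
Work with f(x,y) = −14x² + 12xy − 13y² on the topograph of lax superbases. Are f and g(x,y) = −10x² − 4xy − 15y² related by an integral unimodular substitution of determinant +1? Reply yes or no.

D₁ = -584, D₂ = -584
f is negative-definite; reduce −f:
−f: flip: (14,-12,13)→(13,12,14)
−f: reduced (well bottom): (13,12,14) with a≤c, −a<b≤a
flip sign back: reduced form of f is (-13,-12,-14)
g is negative-definite; reduce −g:
−g: reduced (well bottom): (10,4,15) with a≤c, −a<b≤a
flip sign back: reduced form of g is (-10,-4,-15)
reduced forms (-13, -12, -14) vs (-10, -4, -15) ⇒ inequivalent

no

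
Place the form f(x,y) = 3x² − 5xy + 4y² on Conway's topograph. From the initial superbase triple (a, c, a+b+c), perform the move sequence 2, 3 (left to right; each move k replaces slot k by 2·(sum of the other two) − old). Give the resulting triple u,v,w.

start (3,4,2) = (f(1,0),f(0,1),f(1,1))
replace slot 2: 2·(3+2) − 4 = 6 → (3,6,2)
replace slot 3: 2·(3+6) − 2 = 16 → (3,6,16)

3,6,16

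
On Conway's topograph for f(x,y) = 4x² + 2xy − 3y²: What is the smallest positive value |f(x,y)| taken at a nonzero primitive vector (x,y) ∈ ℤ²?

river: ρ → (-3,4,3)
river: ρ → (3,2,-4)
river: ρ → (-4,6,1)
river: ρ → (1,6,-4)
river: ρ → (-4,2,3)
river: ρ → (3,4,-3)
river: ρ → (-3,2,4)
river: ρ → (4,6,-1)
river: ρ → (-1,6,4)
river: ρ → (4,2,-3)
closes: descent 0, river 10
min |a| on river = 1

1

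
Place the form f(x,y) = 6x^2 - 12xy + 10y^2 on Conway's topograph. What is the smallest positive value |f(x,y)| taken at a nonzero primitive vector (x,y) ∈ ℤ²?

translate: b→0 (≡-12 mod 12), so (6,-12,10)→(6,0,4)
flip: (6,0,4)→(4,0,6)
reduced (well bottom): (4,0,6) with a≤c, −a<b≤a
well minimum = a = 4

4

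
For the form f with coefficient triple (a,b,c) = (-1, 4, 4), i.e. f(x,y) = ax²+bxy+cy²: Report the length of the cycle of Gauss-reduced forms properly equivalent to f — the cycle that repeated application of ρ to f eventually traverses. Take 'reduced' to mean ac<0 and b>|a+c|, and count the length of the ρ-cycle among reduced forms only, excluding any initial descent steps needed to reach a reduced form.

D = 32, ⌊√D⌋ = 5
river: ρ → (4,4,-1)
river: ρ → (-1,4,4)
ρ-cycle length = 2 (tail of 0 descent steps not counted)

2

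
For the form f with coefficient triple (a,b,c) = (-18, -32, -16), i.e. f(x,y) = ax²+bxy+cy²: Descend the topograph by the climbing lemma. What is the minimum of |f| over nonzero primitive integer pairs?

translate: b→-4 (≡32 mod 36), so (18,32,16)→(18,-4,2)
flip: (18,-4,2)→(2,4,18)
translate: b→0 (≡4 mod 4), so (2,4,18)→(2,0,16)
reduced (well bottom): (2,0,16) with a≤c, −a<b≤a
well minimum |f| = |-2| = 2 (negative-definite)

2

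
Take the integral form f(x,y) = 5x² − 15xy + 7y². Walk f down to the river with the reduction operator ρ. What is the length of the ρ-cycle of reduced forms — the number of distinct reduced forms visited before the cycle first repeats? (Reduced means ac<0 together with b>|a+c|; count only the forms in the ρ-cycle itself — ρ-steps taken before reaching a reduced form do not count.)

D = 85, ⌊√D⌋ = 9
descent: ρ → (7,1,-3)
descent: ρ → (-3,5,5)  [lands on river]
river: ρ → (5,5,-3)
river: ρ → (-3,7,3)
river: ρ → (3,5,-5)
river: ρ → (-5,5,3)
river: ρ → (3,7,-3)
ρ-cycle length = 6 (tail of 2 descent steps not counted)

6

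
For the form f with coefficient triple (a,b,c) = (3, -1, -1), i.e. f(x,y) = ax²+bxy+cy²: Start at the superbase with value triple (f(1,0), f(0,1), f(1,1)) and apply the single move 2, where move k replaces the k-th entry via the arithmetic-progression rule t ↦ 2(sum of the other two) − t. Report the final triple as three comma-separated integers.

start (3,-1,1) = (f(1,0),f(0,1),f(1,1))
replace slot 2: 2·(3+1) − (-1) = 9 → (3,9,1)

3,9,1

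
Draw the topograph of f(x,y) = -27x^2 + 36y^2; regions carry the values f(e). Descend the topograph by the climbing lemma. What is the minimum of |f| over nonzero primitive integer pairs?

descent: ρ → (36,0,-27)
descent: ρ → (-27,54,9)  [lands on river]
river: ρ → (9,54,-27)
closes: descent 2, river 2
min |a| on river = 9

9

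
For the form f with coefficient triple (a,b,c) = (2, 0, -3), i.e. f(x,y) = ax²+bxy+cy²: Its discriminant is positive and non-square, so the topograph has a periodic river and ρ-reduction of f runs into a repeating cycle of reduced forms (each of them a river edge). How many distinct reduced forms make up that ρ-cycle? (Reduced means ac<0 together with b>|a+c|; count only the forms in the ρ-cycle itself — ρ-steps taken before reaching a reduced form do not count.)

D = 24, ⌊√D⌋ = 4
descent: ρ → (-3,0,2)
descent: ρ → (2,4,-1)  [lands on river]
river: ρ → (-1,4,2)
ρ-cycle length = 2 (tail of 2 descent steps not counted)

2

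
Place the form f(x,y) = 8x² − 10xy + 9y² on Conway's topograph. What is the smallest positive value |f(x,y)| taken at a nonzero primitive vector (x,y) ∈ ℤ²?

translate: b→6 (≡-10 mod 16), so (8,-10,9)→(8,6,7)
flip: (8,6,7)→(7,-6,8)
reduced (well bottom): (7,-6,8) with a≤c, −a<b≤a
well minimum = a = 7

7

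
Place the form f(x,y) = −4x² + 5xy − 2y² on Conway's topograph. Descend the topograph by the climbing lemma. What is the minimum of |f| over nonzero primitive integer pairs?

translate: b→3 (≡-5 mod 8), so (4,-5,2)→(4,3,1)
flip: (4,3,1)→(1,-3,4)
translate: b→1 (≡-3 mod 2), so (1,-3,4)→(1,1,2)
reduced (well bottom): (1,1,2) with a≤c, −a<b≤a
well minimum |f| = |-1| = 1 (negative-definite)

1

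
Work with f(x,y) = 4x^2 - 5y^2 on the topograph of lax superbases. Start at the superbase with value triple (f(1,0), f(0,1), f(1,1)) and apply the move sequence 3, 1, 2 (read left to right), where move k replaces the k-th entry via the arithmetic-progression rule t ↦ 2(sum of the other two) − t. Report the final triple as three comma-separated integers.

start (4,-5,-1) = (f(1,0),f(0,1),f(1,1))
replace slot 3: 2·(4+(-5)) − (-1) = -1 → (4,-5,-1)
replace slot 1: 2·((-5)+(-1)) − 4 = -16 → (-16,-5,-1)
replace slot 2: 2·((-16)+(-1)) − (-5) = -29 → (-16,-29,-1)

-16,-29,-1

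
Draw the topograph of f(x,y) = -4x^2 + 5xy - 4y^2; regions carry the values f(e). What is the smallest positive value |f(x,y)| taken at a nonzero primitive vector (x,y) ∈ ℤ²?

translate: b→3 (≡-5 mod 8), so (4,-5,4)→(4,3,3)
flip: (4,3,3)→(3,-3,4)
translate: b→3 (≡-3 mod 6), so (3,-3,4)→(3,3,4)
reduced (well bottom): (3,3,4) with a≤c, −a<b≤a
well minimum |f| = |-3| = 3 (negative-definite)

3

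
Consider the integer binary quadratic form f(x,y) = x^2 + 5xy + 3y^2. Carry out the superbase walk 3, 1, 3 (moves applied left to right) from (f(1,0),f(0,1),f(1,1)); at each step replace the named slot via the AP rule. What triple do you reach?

start (1,3,9) = (f(1,0),f(0,1),f(1,1))
replace slot 3: 2·(1+3) − 9 = -1 → (1,3,-1)
replace slot 1: 2·(3+(-1)) − 1 = 3 → (3,3,-1)
replace slot 3: 2·(3+3) − (-1) = 13 → (3,3,13)

3,3,13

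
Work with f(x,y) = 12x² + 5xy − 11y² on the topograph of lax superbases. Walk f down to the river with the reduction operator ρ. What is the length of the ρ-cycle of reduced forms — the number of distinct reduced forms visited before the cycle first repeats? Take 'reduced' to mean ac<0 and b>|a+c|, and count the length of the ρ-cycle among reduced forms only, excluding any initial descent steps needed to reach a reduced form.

D = 553, ⌊√D⌋ = 23
river: ρ → (-11,17,6)
river: ρ → (6,19,-8)
river: ρ → (-8,13,12)
river: ρ → (12,11,-9)
river: ρ → (-9,7,14)
river: ρ → (14,21,-2)
river: ρ → (-2,23,3)
river: ρ → (3,19,-16)
river: ρ → (-16,13,6)
river: ρ → (6,23,-1)
river: ρ → (-1,23,6)
river: ρ → (6,13,-16)
river: ρ → (-16,19,3)
river: ρ → (3,23,-2)
river: ρ → (-2,21,14)
river: ρ → (14,7,-9)
river: ρ → (-9,11,12)
river: ρ → (12,13,-8)
river: ρ → (-8,19,6)
river: ρ → (6,17,-11)
river: ρ → (-11,5,12)
river: ρ → (12,19,-4)
river: ρ → (-4,21,7)
river: ρ → (7,21,-4)
river: ρ → (-4,19,12)
river: ρ → (12,5,-11)
ρ-cycle length = 26 (tail of 0 descent steps not counted)

26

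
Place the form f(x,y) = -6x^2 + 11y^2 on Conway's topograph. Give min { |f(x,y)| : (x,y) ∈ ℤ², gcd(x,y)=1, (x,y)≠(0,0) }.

descent: ρ → (11,0,-6)
descent: ρ → (-6,12,5)  [lands on river]
river: ρ → (5,8,-10)
river: ρ → (-10,12,3)
river: ρ → (3,12,-10)
river: ρ → (-10,8,5)
river: ρ → (5,12,-6)
closes: descent 2, river 6
min |a| on river = 3

3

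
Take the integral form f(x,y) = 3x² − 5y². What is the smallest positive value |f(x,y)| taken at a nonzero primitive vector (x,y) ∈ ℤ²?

descent: ρ → (-5,0,3)
descent: ρ → (3,6,-2)  [lands on river]
river: ρ → (-2,6,3)
closes: descent 2, river 2
min |a| on river = 2

2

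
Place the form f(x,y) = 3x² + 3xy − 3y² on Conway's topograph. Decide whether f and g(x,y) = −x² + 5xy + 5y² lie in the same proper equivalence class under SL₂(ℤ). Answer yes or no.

D₁ = 45, D₂ = 45
river cycle of f (length 2): (-3, 3, 3), (3, 3, -3)
river cycle of g (length 2): (5, 5, -1), (-1, 5, 5)
cycles differ ⇒ inequivalent

no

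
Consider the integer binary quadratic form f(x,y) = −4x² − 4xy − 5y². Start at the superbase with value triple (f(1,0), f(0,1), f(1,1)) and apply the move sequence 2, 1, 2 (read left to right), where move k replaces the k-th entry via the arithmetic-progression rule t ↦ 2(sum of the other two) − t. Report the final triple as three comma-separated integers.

start (-4,-5,-13) = (f(1,0),f(0,1),f(1,1))
replace slot 2: 2·((-4)+(-13)) − (-5) = -29 → (-4,-29,-13)
replace slot 1: 2·((-29)+(-13)) − (-4) = -80 → (-80,-29,-13)
replace slot 2: 2·((-80)+(-13)) − (-29) = -157 → (-80,-157,-13)

-80,-157,-13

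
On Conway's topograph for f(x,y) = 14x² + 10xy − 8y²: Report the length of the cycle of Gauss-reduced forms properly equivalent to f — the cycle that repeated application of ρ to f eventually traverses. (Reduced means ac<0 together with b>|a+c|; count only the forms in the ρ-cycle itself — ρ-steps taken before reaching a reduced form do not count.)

D = 548, ⌊√D⌋ = 23
river: ρ → (-8,22,2)
river: ρ → (2,22,-8)
river: ρ → (-8,10,14)
river: ρ → (14,18,-4)
river: ρ → (-4,22,4)
river: ρ → (4,18,-14)
river: ρ → (-14,10,8)
river: ρ → (8,22,-2)
river: ρ → (-2,22,8)
river: ρ → (8,10,-14)
river: ρ → (-14,18,4)
river: ρ → (4,22,-4)
river: ρ → (-4,18,14)
river: ρ → (14,10,-8)
ρ-cycle length = 14 (tail of 0 descent steps not counted)

14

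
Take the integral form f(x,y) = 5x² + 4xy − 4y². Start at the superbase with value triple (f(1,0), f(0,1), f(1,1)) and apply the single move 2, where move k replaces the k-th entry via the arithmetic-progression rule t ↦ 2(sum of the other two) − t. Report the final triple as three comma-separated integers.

start (5,-4,5) = (f(1,0),f(0,1),f(1,1))
replace slot 2: 2·(5+5) − (-4) = 24 → (5,24,5)

5,24,5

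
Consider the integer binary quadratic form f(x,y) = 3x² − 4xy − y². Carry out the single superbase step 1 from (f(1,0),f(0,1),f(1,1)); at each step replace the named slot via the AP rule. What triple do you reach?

start (3,-1,-2) = (f(1,0),f(0,1),f(1,1))
replace slot 1: 2·((-1)+(-2)) − 3 = -9 → (-9,-1,-2)

-9,-1,-2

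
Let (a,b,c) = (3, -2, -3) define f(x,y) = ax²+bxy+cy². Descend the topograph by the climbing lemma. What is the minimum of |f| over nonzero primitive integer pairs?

descent: ρ → (-3,2,3)  [lands on river]
river: ρ → (3,4,-2)
river: ρ → (-2,4,3)
river: ρ → (3,2,-3)
river: ρ → (-3,4,2)
river: ρ → (2,4,-3)
closes: descent 1, river 6
min |a| on river = 2

2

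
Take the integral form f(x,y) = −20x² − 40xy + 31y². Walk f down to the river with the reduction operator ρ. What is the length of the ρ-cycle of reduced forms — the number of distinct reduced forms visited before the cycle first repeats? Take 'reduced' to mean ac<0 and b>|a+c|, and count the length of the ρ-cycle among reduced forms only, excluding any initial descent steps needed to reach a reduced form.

D = 4080, ⌊√D⌋ = 63
descent: ρ → (31,40,-20)  [lands on river]
river: ρ → (-20,40,31)
river: ρ → (31,22,-29)
river: ρ → (-29,36,24)
river: ρ → (24,60,-5)
river: ρ → (-5,60,24)
river: ρ → (24,36,-29)
river: ρ → (-29,22,31)
ρ-cycle length = 8 (tail of 1 descent step not counted)

8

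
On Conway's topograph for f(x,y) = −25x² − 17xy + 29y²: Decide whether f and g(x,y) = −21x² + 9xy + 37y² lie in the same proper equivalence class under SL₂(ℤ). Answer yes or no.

D₁ = 3189, D₂ = 3189
river cycle of f (length 26): (29, 17, -25), (-25, 33, 21), (21, 51, -7), (-7, 47, 35), (35, 23, -19), (-19, 53, 5), (5, 47, -49), (-49, 51, 3), (3, 51, -49), (-49, 47, 5), … (16 more)
river cycle of g (length 26): (-21, 51, 7), (7, 47, -35), (-35, 23, 19), (19, 53, -5), (-5, 47, 49), (49, 51, -3), (-3, 51, 49), (49, 47, -5), (-5, 53, 19), (19, 23, -35), … (16 more)
cycles differ ⇒ inequivalent

no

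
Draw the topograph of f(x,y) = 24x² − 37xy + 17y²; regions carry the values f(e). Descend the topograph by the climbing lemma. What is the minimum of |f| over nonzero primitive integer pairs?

translate: b→11 (≡-37 mod 48), so (24,-37,17)→(24,11,4)
flip: (24,11,4)→(4,-11,24)
translate: b→-3 (≡-11 mod 8), so (4,-11,24)→(4,-3,17)
reduced (well bottom): (4,-3,17) with a≤c, −a<b≤a
well minimum = a = 4

4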